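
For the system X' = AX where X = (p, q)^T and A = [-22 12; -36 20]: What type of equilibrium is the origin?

saddle

A = [[-22,12],[-36,20]]; det(A-λI) = λ^2 + 2λ - 8.
λ = -4, 2: opposite signs.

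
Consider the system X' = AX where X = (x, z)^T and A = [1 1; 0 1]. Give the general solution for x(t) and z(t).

Coefficient matrix A = [[1, 1], [0, 1]].
Characteristic polynomial det(A - λI) = λ^2 - 2λ + 1 = 0.
Single eigenvalue λ = 1 with algebraic multiplicity 2.
Eigenvector v = (1,0); generalized eigenvector w with (A-λI)w=v is (2,1).
General solution: e^(t)[C_1·v + C_2·(t·v + w)].

x(t) = C_1e^(t) + C_2te^(t) + 2C_2e^(t), z(t) = C_2e^(t)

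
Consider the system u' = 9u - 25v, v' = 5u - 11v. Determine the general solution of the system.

u(t) = 2K_1e^(-t)sin(5t) + K_1e^(-t)cos(5t) + K_2e^(-t)sin(5t) - 2K_2e^(-t)cos(5t), v(t) = K_1e^(-t)sin(5t) - K_2e^(-t)cos(5t)

Coefficient matrix A = [[9, -25], [5, -11]].
Characteristic polynomial det(A - λI) = λ^2 + 2λ + 26 = 0.
Eigenvalues λ = -1 ± 5i (complex conjugate pair).
For λ=-1+5i: an eigenvector is (1,0) - i(2,1) = (1 - 2i, 0 - i).
A real fundamental pair from Re and Im of e^((-1+5i)t)v: X_1 = e^(-t)(cos(5t)·(1,0) + sin(5t)·(2,1)), X_2 = e^(-t)(sin(5t)·(1,0) - cos(5t)·(2,1)).
General solution: K_1X_1 + K_2X_2.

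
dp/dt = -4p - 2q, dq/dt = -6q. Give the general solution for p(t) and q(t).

p(t) = c_1e^(-4t) - c_2e^(-6t), q(t) = -c_2e^(-6t)

Coefficient matrix A = [[-4, -2], [0, -6]].
Characteristic polynomial det(A - λI) = λ^2 + 10λ + 24 = 0.
Eigenvalues λ = -4, -6.
For λ=-4: (A-λI) row 1 is [0, -2], so an eigenvector is (1, 0).
For λ=-6: (A-λI) row 1 is [2, -2], so an eigenvector is (-1, -1).
General solution: c_1e^(-4t)(1,0) + c_2e^(-6t)(-1,-1).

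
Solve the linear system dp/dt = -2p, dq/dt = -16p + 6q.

p(t) = c_2e^(-2t), q(t) = -c_1e^(6t) + 2c_2e^(-2t)

Coefficient matrix A = [[-2, 0], [-16, 6]].
Characteristic polynomial det(A - λI) = λ^2 - 4λ - 12 = 0.
Eigenvalues λ = 6, -2.
For λ=6: (A-λI) row 1 is [-8, 0], so an eigenvector is (0, -1).
For λ=-2: (A-λI) row 2 is [-16, 8], so an eigenvector is (1, 2).
General solution: c_1e^(6t)(0,-1) + c_2e^(-2t)(1,2).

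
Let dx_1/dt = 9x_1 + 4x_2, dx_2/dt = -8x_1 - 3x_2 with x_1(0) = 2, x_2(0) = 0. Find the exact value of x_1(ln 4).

A = [[9,4],[-8,-3]]; eigenvalues λ = 5, 1.
Eigenvectors: (1,-1) for λ=5, (1,-2) for λ=1.
From the initial condition, c_1 = 4, c_2 = -2.
x_1(ln 4) = (4)(4^5)(1) + (-2)(4^1)(1) = 4088.

4088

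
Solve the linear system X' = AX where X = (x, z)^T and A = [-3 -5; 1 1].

Coefficient matrix A = [[-3, -5], [1, 1]].
Characteristic polynomial det(A - λI) = λ^2 + 2λ + 2 = 0.
Eigenvalues λ = -1 ± i (complex conjugate pair).
For λ=-1+i: an eigenvector is (-1,0) - i(2,-1) = (-1 - 2i, 0 + i).
A real fundamental pair from Re and Im of e^((-1+i)t)v: X_1 = e^(-t)(cos(t)·(-1,0) + sin(t)·(2,-1)), X_2 = e^(-t)(sin(t)·(-1,0) - cos(t)·(2,-1)).
General solution: K_1X_1 + K_2X_2.

x(t) = 2K_1e^(-t)sin(t) - K_1e^(-t)cos(t) - K_2e^(-t)sin(t) - 2K_2e^(-t)cos(t), z(t) = -K_1e^(-t)sin(t) + K_2e^(-t)cos(t)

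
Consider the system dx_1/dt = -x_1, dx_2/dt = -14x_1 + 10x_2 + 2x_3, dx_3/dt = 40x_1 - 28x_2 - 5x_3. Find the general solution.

x_1(t) = K_1e^(-t), x_2(t) = 2K_1e^(-t) + 2K_2e^(3t) + K_3e^(2t), x_3(t) = -4K_1e^(-t) - 7K_2e^(3t) - 4K_3e^(2t)

Coefficient matrix A = [[-1, 0, 0], [-14, 10, 2], [40, -28, -5]].
det(A - λI) = 0 gives eigenvalues λ = -1, 3, 2.
For λ=-1: eigenvector (1,2,-4).
For λ=3: eigenvector (0,2,-7).
For λ=2: eigenvector (0,1,-4).
General solution: K_1e^(-t)(1,2,-4) + K_2e^(3t)(0,2,-7) + K_3e^(2t)(0,1,-4).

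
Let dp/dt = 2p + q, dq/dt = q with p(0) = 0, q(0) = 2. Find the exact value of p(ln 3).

A = [[2,1],[0,1]]; eigenvalues λ = 2, 1.
Eigenvectors: (-1,0) for λ=2, (-1,1) for λ=1.
From the initial condition, c_1 = -2, c_2 = 2.
p(ln 3) = (-2)(3^2)(-1) + (2)(3^1)(-1) = 12.

12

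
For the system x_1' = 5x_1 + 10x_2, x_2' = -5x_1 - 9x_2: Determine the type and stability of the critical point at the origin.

A = [[5,10],[-5,-9]]; det(A-λI) = λ^2 + 4λ + 5.
λ = -2 ± i: negative real part.

stable spiral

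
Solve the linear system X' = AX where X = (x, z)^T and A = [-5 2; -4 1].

Coefficient matrix A = [[-5, 2], [-4, 1]].
Characteristic polynomial det(A - λI) = λ^2 + 4λ + 3 = 0.
Eigenvalues λ = -3, -1.
For λ=-3: (A-λI) row 1 is [-2, 2], so an eigenvector is (-1, -1).
For λ=-1: (A-λI) row 1 is [-4, 2], so an eigenvector is (1, 2).
General solution: c_1e^(-3t)(-1,-1) + c_2e^(-t)(1,2).

x(t) = -c_1e^(-3t) + c_2e^(-t), z(t) = -c_1e^(-3t) + 2c_2e^(-t)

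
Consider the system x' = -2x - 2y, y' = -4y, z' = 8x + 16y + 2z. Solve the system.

x(t) = C_1e^(-4t) - C_2e^(-2t), y(t) = C_1e^(-4t), z(t) = -4C_1e^(-4t) + 2C_2e^(-2t) + C_3e^(2t)

Coefficient matrix A = [[-2, -2, 0], [0, -4, 0], [8, 16, 2]].
det(A - λI) = 0 gives eigenvalues λ = -4, -2, 2.
For λ=-4: eigenvector (1,1,-4).
For λ=-2: eigenvector (-1,0,2).
For λ=2: eigenvector (0,0,1).
General solution: C_1e^(-4t)(1,1,-4) + C_2e^(-2t)(-1,0,2) + C_3e^(2t)(0,0,1).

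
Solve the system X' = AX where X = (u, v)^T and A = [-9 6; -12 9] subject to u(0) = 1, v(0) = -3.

Coefficient matrix A = [[-9, 6], [-12, 9]].
Characteristic polynomial det(A - λI) = λ^2 - 9 = 0.
Eigenvalues λ = 3, -3.
For λ=3: (A-λI) row 1 is [-12, 6], so an eigenvector is (-1, -2).
For λ=-3: (A-λI) row 1 is [-6, 6], so an eigenvector is (1, 1).
General solution: c_1e^(3t)(-1,-2) + c_2e^(-3t)(1,1).
Applying u(0)=1, v(0)=-3 gives c_1=4, c_2=5.

u(t) = -4e^(3t) + 5e^(-3t), v(t) = -8e^(3t) + 5e^(-3t)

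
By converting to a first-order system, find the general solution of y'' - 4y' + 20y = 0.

y(t) = C_1e^(2t)cos(4t) + C_2e^(2t)sin(4t)

Let x_1 = y, x_2 = y'. Then x_1' = x_2 and x_2' = -20x_1 + 4x_2.
A = [[0,1],[-20,4]]; det(A-λI) = λ^2 - 4λ + 20.
Eigenvalues λ = 2 ± 4i.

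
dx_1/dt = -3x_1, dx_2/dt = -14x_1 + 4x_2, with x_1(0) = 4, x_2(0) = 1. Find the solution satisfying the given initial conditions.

Coefficient matrix A = [[-3, 0], [-14, 4]].
Characteristic polynomial det(A - λI) = λ^2 - λ - 12 = 0.
Eigenvalues λ = -3, 4.
For λ=-3: (A-λI) row 2 is [-14, 7], so an eigenvector is (1, 2).
For λ=4: (A-λI) row 1 is [-7, 0], so an eigenvector is (0, 1).
General solution: K_1e^(-3t)(1,2) + K_2e^(4t)(0,1).
Applying x_1(0)=4, x_2(0)=1 gives K_1=4, K_2=-7.

x_1(t) = 4e^(-3t), x_2(t) = -7e^(4t) + 8e^(-3t)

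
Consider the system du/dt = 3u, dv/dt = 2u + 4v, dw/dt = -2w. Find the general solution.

u(t) = c_1e^(3t), v(t) = -2c_1e^(3t) + c_3e^(4t), w(t) = c_2e^(-2t)

Coefficient matrix A = [[3, 0, 0], [2, 4, 0], [0, 0, -2]].
det(A - λI) = 0 gives eigenvalues λ = 3, -2, 4.
For λ=3: eigenvector (1,-2,0).
For λ=-2: eigenvector (0,0,1).
For λ=4: eigenvector (0,1,0).
General solution: c_1e^(3t)(1,-2,0) + c_2e^(-2t)(0,0,1) + c_3e^(4t)(0,1,0).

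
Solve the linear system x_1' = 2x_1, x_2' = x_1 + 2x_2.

Coefficient matrix A = [[2, 0], [1, 2]].
Characteristic polynomial det(A - λI) = λ^2 - 4λ + 4 = 0.
Single eigenvalue λ = 2 with algebraic multiplicity 2.
Eigenvector v = (0,1); generalized eigenvector w with (A-λI)w=v is (1,2).
General solution: e^(2t)[c_1·v + c_2·(t·v + w)].

x_1(t) = c_2e^(2t), x_2(t) = c_1e^(2t) + c_2te^(2t) + 2c_2e^(2t)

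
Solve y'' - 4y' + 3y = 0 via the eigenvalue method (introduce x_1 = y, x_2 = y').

y(t) = C_1e^(t) + C_2e^(3t)

Let x_1 = y, x_2 = y'. Then x_1' = x_2 and x_2' = -3x_1 + 4x_2.
A = [[0,1],[-3,4]]; det(A-λI) = λ^2 - 4λ + 3.
Eigenvalues λ = 1, 3 with eigenvectors (1,1), (1,3).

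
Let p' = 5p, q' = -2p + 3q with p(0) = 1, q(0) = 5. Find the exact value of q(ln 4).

-640

A = [[5,0],[-2,3]]; eigenvalues λ = 5, 3.
Eigenvectors: (-1,1) for λ=5, (0,-1) for λ=3.
From the initial condition, c_1 = -1, c_2 = -6.
q(ln 4) = (-1)(4^5)(1) + (-6)(4^3)(-1) = -640.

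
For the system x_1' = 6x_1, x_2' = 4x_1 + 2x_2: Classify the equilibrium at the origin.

A = [[6,0],[4,2]]; det(A-λI) = λ^2 - 8λ + 12.
λ = 2, 6: both positive.

unstable node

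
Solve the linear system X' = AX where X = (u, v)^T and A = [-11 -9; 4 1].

u(t) = -3c_1e^(-5t) - 3c_2te^(-5t) + 2c_2e^(-5t), v(t) = 2c_1e^(-5t) + 2c_2te^(-5t) - c_2e^(-5t)

Coefficient matrix A = [[-11, -9], [4, 1]].
Characteristic polynomial det(A - λI) = λ^2 + 10λ + 25 = 0.
Single eigenvalue λ = -5 with algebraic multiplicity 2.
Eigenvector v = (-3,2); generalized eigenvector w with (A-λI)w=v is (2,-1).
General solution: e^(-5t)[c_1·v + c_2·(t·v + w)].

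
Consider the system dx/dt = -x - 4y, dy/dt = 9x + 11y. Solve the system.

x(t) = 2K_1e^(5t) + 2K_2te^(5t) - K_2e^(5t), y(t) = -3K_1e^(5t) - 3K_2te^(5t) + K_2e^(5t)

Coefficient matrix A = [[-1, -4], [9, 11]].
Characteristic polynomial det(A - λI) = λ^2 - 10λ + 25 = 0.
Single eigenvalue λ = 5 with algebraic multiplicity 2.
Eigenvector v = (2,-3); generalized eigenvector w with (A-λI)w=v is (-1,1).
General solution: e^(5t)[K_1·v + K_2·(t·v + w)].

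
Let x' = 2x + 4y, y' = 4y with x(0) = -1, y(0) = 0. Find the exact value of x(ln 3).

-9

A = [[2,4],[0,4]]; eigenvalues λ = 2, 4.
Eigenvectors: (1,0) for λ=2, (2,1) for λ=4.
From the initial condition, c_1 = -1, c_2 = 0.
x(ln 3) = (-1)(3^2)(1) + (0)(3^4)(2) = -9.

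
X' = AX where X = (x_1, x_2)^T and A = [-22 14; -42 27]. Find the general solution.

Coefficient matrix A = [[-22, 14], [-42, 27]].
Characteristic polynomial det(A - λI) = λ^2 - 5λ - 6 = 0.
Eigenvalues λ = 6, -1.
For λ=6: (A-λI) row 1 is [-28, 14], so an eigenvector is (-1, -2).
For λ=-1: (A-λI) row 1 is [-21, 14], so an eigenvector is (-2, -3).
General solution: K_1e^(6t)(-1,-2) + K_2e^(-t)(-2,-3).

x_1(t) = -K_1e^(6t) - 2K_2e^(-t), x_2(t) = -2K_1e^(6t) - 3K_2e^(-t)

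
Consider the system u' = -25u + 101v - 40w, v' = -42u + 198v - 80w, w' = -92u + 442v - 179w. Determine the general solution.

u(t) = 5C_1e^(t) - C_2e^(-4t) + 2C_3e^(-3t), v(t) = 10C_1e^(t) - C_2e^(-4t) + 4C_3e^(-3t), w(t) = 22C_1e^(t) - 2C_2e^(-4t) + 9C_3e^(-3t)

Coefficient matrix A = [[-25, 101, -40], [-42, 198, -80], [-92, 442, -179]].
det(A - λI) = 0 gives eigenvalues λ = 1, -4, -3.
For λ=1: eigenvector (5,10,22).
For λ=-4: eigenvector (-1,-1,-2).
For λ=-3: eigenvector (2,4,9).
General solution: C_1e^(t)(5,10,22) + C_2e^(-4t)(-1,-1,-2) + C_3e^(-3t)(2,4,9).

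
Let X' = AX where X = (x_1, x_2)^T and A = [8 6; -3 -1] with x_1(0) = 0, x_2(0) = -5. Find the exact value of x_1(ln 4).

A = [[8,6],[-3,-1]]; eigenvalues λ = 5, 2.
Eigenvectors: (-2,1) for λ=5, (1,-1) for λ=2.
From the initial condition, c_1 = 5, c_2 = 10.
x_1(ln 4) = (5)(4^5)(-2) + (10)(4^2)(1) = -10080.

-10080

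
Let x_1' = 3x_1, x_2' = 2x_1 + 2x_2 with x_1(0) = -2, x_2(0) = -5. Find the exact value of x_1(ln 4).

A = [[3,0],[2,2]]; eigenvalues λ = 3, 2.
Eigenvectors: (1,2) for λ=3, (0,1) for λ=2.
From the initial condition, c_1 = -2, c_2 = -1.
x_1(ln 4) = (-2)(4^3)(1) + (-1)(4^2)(0) = -128.

-128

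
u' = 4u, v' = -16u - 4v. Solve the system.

Coefficient matrix A = [[4, 0], [-16, -4]].
Characteristic polynomial det(A - λI) = λ^2 - 16 = 0.
Eigenvalues λ = -4, 4.
For λ=-4: (A-λI) row 1 is [8, 0], so an eigenvector is (0, 1).
For λ=4: (A-λI) row 2 is [-16, -8], so an eigenvector is (-1, 2).
General solution: K_1e^(-4t)(0,1) + K_2e^(4t)(-1,2).

u(t) = -K_2e^(4t), v(t) = K_1e^(-4t) + 2K_2e^(4t)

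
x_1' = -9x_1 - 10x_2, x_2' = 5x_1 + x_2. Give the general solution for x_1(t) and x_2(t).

Coefficient matrix A = [[-9, -10], [5, 1]].
Characteristic polynomial det(A - λI) = λ^2 + 8λ + 41 = 0.
Eigenvalues λ = -4 ± 5i (complex conjugate pair).
For λ=-4+5i: an eigenvector is (-1,0) - i(1,-1) = (-1 - i, 0 + i).
A real fundamental pair from Re and Im of e^((-4+5i)t)v: X_1 = e^(-4t)(cos(5t)·(-1,0) + sin(5t)·(1,-1)), X_2 = e^(-4t)(sin(5t)·(-1,0) - cos(5t)·(1,-1)).
General solution: c_1X_1 + c_2X_2.

x_1(t) = c_1e^(-4t)sin(5t) - c_1e^(-4t)cos(5t) - c_2e^(-4t)sin(5t) - c_2e^(-4t)cos(5t), x_2(t) = -c_1e^(-4t)sin(5t) + c_2e^(-4t)cos(5t)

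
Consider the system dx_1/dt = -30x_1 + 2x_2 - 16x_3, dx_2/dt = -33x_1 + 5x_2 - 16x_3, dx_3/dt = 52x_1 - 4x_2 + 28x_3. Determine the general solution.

x_1(t) = c_1e^(4t) + 2c_2e^(3t) + 2c_3e^(-4t), x_2(t) = c_1e^(4t) + c_2e^(3t) + 2c_3e^(-4t), x_3(t) = -2c_1e^(4t) - 4c_2e^(3t) - 3c_3e^(-4t)

Coefficient matrix A = [[-30, 2, -16], [-33, 5, -16], [52, -4, 28]].
det(A - λI) = 0 gives eigenvalues λ = 4, 3, -4.
For λ=4: eigenvector (1,1,-2).
For λ=3: eigenvector (2,1,-4).
For λ=-4: eigenvector (2,2,-3).
General solution: c_1e^(4t)(1,1,-2) + c_2e^(3t)(2,1,-4) + c_3e^(-4t)(2,2,-3).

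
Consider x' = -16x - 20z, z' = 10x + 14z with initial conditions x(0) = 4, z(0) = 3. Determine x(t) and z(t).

Coefficient matrix A = [[-16, -20], [10, 14]].
Characteristic polynomial det(A - λI) = λ^2 + 2λ - 24 = 0.
Eigenvalues λ = 4, -6.
For λ=4: (A-λI) row 1 is [-20, -20], so an eigenvector is (1, -1).
For λ=-6: (A-λI) row 1 is [-10, -20], so an eigenvector is (2, -1).
General solution: C_1e^(4t)(1,-1) + C_2e^(-6t)(2,-1).
Applying x(0)=4, z(0)=3 gives C_1=-10, C_2=7.

x(t) = -10e^(4t) + 14e^(-6t), z(t) = 10e^(4t) - 7e^(-6t)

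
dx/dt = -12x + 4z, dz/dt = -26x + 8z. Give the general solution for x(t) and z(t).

x(t) = -K_1e^(-2t)sin(2t) - K_1e^(-2t)cos(2t) - K_2e^(-2t)sin(2t) + K_2e^(-2t)cos(2t), z(t) = -2K_1e^(-2t)sin(2t) - 3K_1e^(-2t)cos(2t) - 3K_2e^(-2t)sin(2t) + 2K_2e^(-2t)cos(2t)

Coefficient matrix A = [[-12, 4], [-26, 8]].
Characteristic polynomial det(A - λI) = λ^2 + 4λ + 8 = 0.
Eigenvalues λ = -2 ± 2i (complex conjugate pair).
For λ=-2+2i: an eigenvector is (-1,-3) - i(-1,-2) = (-1 + i, -3 + 2i).
A real fundamental pair from Re and Im of e^((-2+2i)t)v: X_1 = e^(-2t)(cos(2t)·(-1,-3) + sin(2t)·(-1,-2)), X_2 = e^(-2t)(sin(2t)·(-1,-3) - cos(2t)·(-1,-2)).
General solution: K_1X_1 + K_2X_2.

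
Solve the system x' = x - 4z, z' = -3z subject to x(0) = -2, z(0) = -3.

x(t) = e^(t) - 3e^(-3t), z(t) = -3e^(-3t)

Coefficient matrix A = [[1, -4], [0, -3]].
Characteristic polynomial det(A - λI) = λ^2 + 2λ - 3 = 0.
Eigenvalues λ = -3, 1.
For λ=-3: (A-λI) row 1 is [4, -4], so an eigenvector is (1, 1).
For λ=1: (A-λI) row 1 is [0, -4], so an eigenvector is (-1, 0).
General solution: K_1e^(-3t)(1,1) + K_2e^(t)(-1,0).
Applying x(0)=-2, z(0)=-3 gives K_1=-3, K_2=-1.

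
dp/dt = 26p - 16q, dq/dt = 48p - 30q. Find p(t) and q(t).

p(t) = c_1e^(-6t) + 2c_2e^(2t), q(t) = 2c_1e^(-6t) + 3c_2e^(2t)

Coefficient matrix A = [[26, -16], [48, -30]].
Characteristic polynomial det(A - λI) = λ^2 + 4λ - 12 = 0.
Eigenvalues λ = -6, 2.
For λ=-6: (A-λI) row 1 is [32, -16], so an eigenvector is (1, 2).
For λ=2: (A-λI) row 1 is [24, -16], so an eigenvector is (2, 3).
General solution: c_1e^(-6t)(1,2) + c_2e^(2t)(2,3).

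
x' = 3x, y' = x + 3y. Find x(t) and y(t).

Coefficient matrix A = [[3, 0], [1, 3]].
Characteristic polynomial det(A - λI) = λ^2 - 6λ + 9 = 0.
Single eigenvalue λ = 3 with algebraic multiplicity 2.
Eigenvector v = (0,1); generalized eigenvector w with (A-λI)w=v is (1,3).
General solution: e^(3t)[C_1·v + C_2·(t·v + w)].

x(t) = C_2e^(3t), y(t) = C_1e^(3t) + C_2te^(3t) + 3C_2e^(3t)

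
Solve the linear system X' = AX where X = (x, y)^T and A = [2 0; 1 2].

Coefficient matrix A = [[2, 0], [1, 2]].
Characteristic polynomial det(A - λI) = λ^2 - 4λ + 4 = 0.
Single eigenvalue λ = 2 with algebraic multiplicity 2.
Eigenvector v = (0,1); generalized eigenvector w with (A-λI)w=v is (1,-3).
General solution: e^(2t)[C_1·v + C_2·(t·v + w)].

x(t) = C_2e^(2t), y(t) = C_1e^(2t) + C_2te^(2t) - 3C_2e^(2t)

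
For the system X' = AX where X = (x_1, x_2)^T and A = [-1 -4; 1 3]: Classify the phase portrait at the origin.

A = [[-1,-4],[1,3]]; det(A-λI) = λ^2 - 2λ + 1.
repeated λ = 1 with a single eigenvector.

unstable improper node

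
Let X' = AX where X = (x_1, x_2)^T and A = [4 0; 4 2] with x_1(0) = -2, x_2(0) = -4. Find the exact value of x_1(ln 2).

-32

A = [[4,0],[4,2]]; eigenvalues λ = 2, 4.
Eigenvectors: (0,1) for λ=2, (1,2) for λ=4.
From the initial condition, c_1 = 0, c_2 = -2.
x_1(ln 2) = (0)(2^2)(0) + (-2)(2^4)(1) = -32.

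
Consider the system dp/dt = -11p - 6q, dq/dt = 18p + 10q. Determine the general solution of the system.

p(t) = -2K_1e^(-2t) + K_2e^(t), q(t) = 3K_1e^(-2t) - 2K_2e^(t)

Coefficient matrix A = [[-11, -6], [18, 10]].
Characteristic polynomial det(A - λI) = λ^2 + λ - 2 = 0.
Eigenvalues λ = -2, 1.
For λ=-2: (A-λI) row 1 is [-9, -6], so an eigenvector is (-2, 3).
For λ=1: (A-λI) row 1 is [-12, -6], so an eigenvector is (1, -2).
General solution: K_1e^(-2t)(-2,3) + K_2e^(t)(1,-2).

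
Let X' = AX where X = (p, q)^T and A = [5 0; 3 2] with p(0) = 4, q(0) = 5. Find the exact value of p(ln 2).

A = [[5,0],[3,2]]; eigenvalues λ = 2, 5.
Eigenvectors: (0,-1) for λ=2, (1,1) for λ=5.
From the initial condition, c_1 = -1, c_2 = 4.
p(ln 2) = (-1)(2^2)(0) + (4)(2^5)(1) = 128.

128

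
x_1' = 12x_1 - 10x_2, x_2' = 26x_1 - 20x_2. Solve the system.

x_1(t) = c_1e^(-4t)sin(2t) + 2c_1e^(-4t)cos(2t) + 2c_2e^(-4t)sin(2t) - c_2e^(-4t)cos(2t), x_2(t) = 2c_1e^(-4t)sin(2t) + 3c_1e^(-4t)cos(2t) + 3c_2e^(-4t)sin(2t) - 2c_2e^(-4t)cos(2t)

Coefficient matrix A = [[12, -10], [26, -20]].
Characteristic polynomial det(A - λI) = λ^2 + 8λ + 20 = 0.
Eigenvalues λ = -4 ± 2i (complex conjugate pair).
For λ=-4+2i: an eigenvector is (2,3) - i(1,2) = (2 - i, 3 - 2i).
A real fundamental pair from Re and Im of e^((-4+2i)t)v: X_1 = e^(-4t)(cos(2t)·(2,3) + sin(2t)·(1,2)), X_2 = e^(-4t)(sin(2t)·(2,3) - cos(2t)·(1,2)).
General solution: c_1X_1 + c_2X_2.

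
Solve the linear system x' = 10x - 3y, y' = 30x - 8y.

Coefficient matrix A = [[10, -3], [30, -8]].
Characteristic polynomial det(A - λI) = λ^2 - 2λ + 10 = 0.
Eigenvalues λ = 1 ± 3i (complex conjugate pair).
For λ=1+3i: an eigenvector is (1,3) - i(0,1) = (1, 3 - i).
A real fundamental pair from Re and Im of e^((1+3i)t)v: X_1 = e^(t)(cos(3t)·(1,3) + sin(3t)·(0,1)), X_2 = e^(t)(sin(3t)·(1,3) - cos(3t)·(0,1)).
General solution: C_1X_1 + C_2X_2.

x(t) = C_1e^(t)cos(3t) + C_2e^(t)sin(3t), y(t) = C_1e^(t)sin(3t) + 3C_1e^(t)cos(3t) + 3C_2e^(t)sin(3t) - C_2e^(t)cos(3t)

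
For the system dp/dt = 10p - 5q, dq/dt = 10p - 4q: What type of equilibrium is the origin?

A = [[10,-5],[10,-4]]; det(A-λI) = λ^2 - 6λ + 10.
λ = 3 ± i: positive real part.

unstable spiral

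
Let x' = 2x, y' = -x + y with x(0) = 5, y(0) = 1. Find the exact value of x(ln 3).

45

A = [[2,0],[-1,1]]; eigenvalues λ = 2, 1.
Eigenvectors: (-1,1) for λ=2, (0,1) for λ=1.
From the initial condition, c_1 = -5, c_2 = 6.
x(ln 3) = (-5)(3^2)(-1) + (6)(3^1)(0) = 45.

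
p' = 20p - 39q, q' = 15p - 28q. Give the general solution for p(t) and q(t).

p(t) = 3c_1e^(-4t)sin(3t) + 2c_1e^(-4t)cos(3t) + 2c_2e^(-4t)sin(3t) - 3c_2e^(-4t)cos(3t), q(t) = 2c_1e^(-4t)sin(3t) + c_1e^(-4t)cos(3t) + c_2e^(-4t)sin(3t) - 2c_2e^(-4t)cos(3t)

Coefficient matrix A = [[20, -39], [15, -28]].
Characteristic polynomial det(A - λI) = λ^2 + 8λ + 25 = 0.
Eigenvalues λ = -4 ± 3i (complex conjugate pair).
For λ=-4+3i: an eigenvector is (2,1) - i(3,2) = (2 - 3i, 1 - 2i).
A real fundamental pair from Re and Im of e^((-4+3i)t)v: X_1 = e^(-4t)(cos(3t)·(2,1) + sin(3t)·(3,2)), X_2 = e^(-4t)(sin(3t)·(2,1) - cos(3t)·(3,2)).
General solution: c_1X_1 + c_2X_2.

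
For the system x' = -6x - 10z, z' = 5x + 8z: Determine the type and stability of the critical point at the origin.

A = [[-6,-10],[5,8]]; det(A-λI) = λ^2 - 2λ + 2.
λ = 1 ± i: positive real part.

unstable spiral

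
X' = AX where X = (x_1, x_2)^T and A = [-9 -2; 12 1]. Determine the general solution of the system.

Coefficient matrix A = [[-9, -2], [12, 1]].
Characteristic polynomial det(A - λI) = λ^2 + 8λ + 15 = 0.
Eigenvalues λ = -3, -5.
For λ=-3: (A-λI) row 1 is [-6, -2], so an eigenvector is (-1, 3).
For λ=-5: (A-λI) row 1 is [-4, -2], so an eigenvector is (-1, 2).
General solution: C_1e^(-3t)(-1,3) + C_2e^(-5t)(-1,2).

x_1(t) = -C_1e^(-3t) - C_2e^(-5t), x_2(t) = 3C_1e^(-3t) + 2C_2e^(-5t)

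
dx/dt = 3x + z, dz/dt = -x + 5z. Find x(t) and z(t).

x(t) = -K_1e^(4t) - K_2te^(4t) + K_2e^(4t), z(t) = -K_1e^(4t) - K_2te^(4t)

Coefficient matrix A = [[3, 1], [-1, 5]].
Characteristic polynomial det(A - λI) = λ^2 - 8λ + 16 = 0.
Single eigenvalue λ = 4 with algebraic multiplicity 2.
Eigenvector v = (-1,-1); generalized eigenvector w with (A-λI)w=v is (1,0).
General solution: e^(4t)[K_1·v + K_2·(t·v + w)].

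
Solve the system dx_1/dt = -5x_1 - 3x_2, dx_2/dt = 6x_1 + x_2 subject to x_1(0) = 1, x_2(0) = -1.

x_1(t) = e^(-2t)cos(3t), x_2(t) = e^(-2t)sin(3t) - e^(-2t)cos(3t)

Coefficient matrix A = [[-5, -3], [6, 1]].
Characteristic polynomial det(A - λI) = λ^2 + 4λ + 13 = 0.
Eigenvalues λ = -2 ± 3i (complex conjugate pair).
For λ=-2+3i: an eigenvector is (1,-1) - i(0,1) = (1, -1 - i).
A real fundamental pair from Re and Im of e^((-2+3i)t)v: X_1 = e^(-2t)(cos(3t)·(1,-1) + sin(3t)·(0,1)), X_2 = e^(-2t)(sin(3t)·(1,-1) - cos(3t)·(0,1)).
General solution: K_1X_1 + K_2X_2.
Applying x_1(0)=1, x_2(0)=-1 gives K_1=1, K_2=0.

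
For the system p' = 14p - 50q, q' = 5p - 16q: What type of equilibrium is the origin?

stable spiral

A = [[14,-50],[5,-16]]; det(A-λI) = λ^2 + 2λ + 26.
λ = -1 ± 5i: negative real part.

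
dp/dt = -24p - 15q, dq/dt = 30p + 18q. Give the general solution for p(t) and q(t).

p(t) = C_1e^(-3t)sin(3t) + 2C_1e^(-3t)cos(3t) + 2C_2e^(-3t)sin(3t) - C_2e^(-3t)cos(3t), q(t) = -C_1e^(-3t)sin(3t) - 3C_1e^(-3t)cos(3t) - 3C_2e^(-3t)sin(3t) + C_2e^(-3t)cos(3t)

Coefficient matrix A = [[-24, -15], [30, 18]].
Characteristic polynomial det(A - λI) = λ^2 + 6λ + 18 = 0.
Eigenvalues λ = -3 ± 3i (complex conjugate pair).
For λ=-3+3i: an eigenvector is (2,-3) - i(1,-1) = (2 - i, -3 + i).
A real fundamental pair from Re and Im of e^((-3+3i)t)v: X_1 = e^(-3t)(cos(3t)·(2,-3) + sin(3t)·(1,-1)), X_2 = e^(-3t)(sin(3t)·(2,-3) - cos(3t)·(1,-1)).
General solution: C_1X_1 + C_2X_2.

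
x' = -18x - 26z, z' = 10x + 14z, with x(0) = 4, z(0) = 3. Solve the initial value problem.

Coefficient matrix A = [[-18, -26], [10, 14]].
Characteristic polynomial det(A - λI) = λ^2 + 4λ + 8 = 0.
Eigenvalues λ = -2 ± 2i (complex conjugate pair).
For λ=-2+2i: an eigenvector is (-2,1) - i(3,-2) = (-2 - 3i, 1 + 2i).
A real fundamental pair from Re and Im of e^((-2+2i)t)v: X_1 = e^(-2t)(cos(2t)·(-2,1) + sin(2t)·(3,-2)), X_2 = e^(-2t)(sin(2t)·(-2,1) - cos(2t)·(3,-2)).
General solution: K_1X_1 + K_2X_2.
Applying x(0)=4, z(0)=3 gives K_1=-17, K_2=10.

x(t) = -71e^(-2t)sin(2t) + 4e^(-2t)cos(2t), z(t) = 44e^(-2t)sin(2t) + 3e^(-2t)cos(2t)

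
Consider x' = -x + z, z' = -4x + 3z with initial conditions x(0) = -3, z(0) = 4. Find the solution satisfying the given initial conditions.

x(t) = 10te^(t) - 3e^(t), z(t) = 20te^(t) + 4e^(t)

Coefficient matrix A = [[-1, 1], [-4, 3]].
Characteristic polynomial det(A - λI) = λ^2 - 2λ + 1 = 0.
Single eigenvalue λ = 1 with algebraic multiplicity 2.
Eigenvector v = (-1,-2); generalized eigenvector w with (A-λI)w=v is (-1,-3).
General solution: e^(t)[c_1·v + c_2·(t·v + w)].
Applying x(0)=-3, z(0)=4 gives c_1=13, c_2=-10.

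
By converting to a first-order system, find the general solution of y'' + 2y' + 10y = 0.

y(t) = K_1e^(-t)cos(3t) + K_2e^(-t)sin(3t)

Let x_1 = y, x_2 = y'. Then x_1' = x_2 and x_2' = -10x_1 - 2x_2.
A = [[0,1],[-10,-2]]; det(A-λI) = λ^2 + 2λ + 10.
Eigenvalues λ = -1 ± 3i.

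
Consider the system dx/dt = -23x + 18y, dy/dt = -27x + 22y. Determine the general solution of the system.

x(t) = 2K_1e^(4t) + K_2e^(-5t), y(t) = 3K_1e^(4t) + K_2e^(-5t)

Coefficient matrix A = [[-23, 18], [-27, 22]].
Characteristic polynomial det(A - λI) = λ^2 + λ - 20 = 0.
Eigenvalues λ = 4, -5.
For λ=4: (A-λI) row 1 is [-27, 18], so an eigenvector is (2, 3).
For λ=-5: (A-λI) row 1 is [-18, 18], so an eigenvector is (1, 1).
General solution: K_1e^(4t)(2,3) + K_2e^(-5t)(1,1).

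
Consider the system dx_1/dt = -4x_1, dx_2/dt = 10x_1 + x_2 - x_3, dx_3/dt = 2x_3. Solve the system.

Coefficient matrix A = [[-4, 0, 0], [10, 1, -1], [0, 0, 2]].
det(A - λI) = 0 gives eigenvalues λ = 1, -4, 2.
For λ=1: eigenvector (0,1,0).
For λ=-4: eigenvector (1,-2,0).
For λ=2: eigenvector (0,-1,1).
General solution: C_1e^(t)(0,1,0) + C_2e^(-4t)(1,-2,0) + C_3e^(2t)(0,-1,1).

x_1(t) = C_2e^(-4t), x_2(t) = C_1e^(t) - 2C_2e^(-4t) - C_3e^(2t), x_3(t) = C_3e^(2t)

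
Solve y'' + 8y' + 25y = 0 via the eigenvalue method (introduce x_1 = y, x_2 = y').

Let x_1 = y, x_2 = y'. Then x_1' = x_2 and x_2' = -25x_1 - 8x_2.
A = [[0,1],[-25,-8]]; det(A-λI) = λ^2 + 8λ + 25.
Eigenvalues λ = -4 ± 3i.

y(t) = c_1e^(-4t)cos(3t) + c_2e^(-4t)sin(3t)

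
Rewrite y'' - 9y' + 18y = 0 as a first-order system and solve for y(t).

y(t) = C_1e^(6t) + C_2e^(3t)

Let x_1 = y, x_2 = y'. Then x_1' = x_2 and x_2' = -18x_1 + 9x_2.
A = [[0,1],[-18,9]]; det(A-λI) = λ^2 - 9λ + 18.
Eigenvalues λ = 6, 3 with eigenvectors (1,6), (1,3).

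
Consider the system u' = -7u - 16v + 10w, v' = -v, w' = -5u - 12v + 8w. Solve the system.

u(t) = -K_1e^(3t) - 6K_2e^(-t) + 2K_3e^(-2t), v(t) = K_2e^(-t), w(t) = -K_1e^(3t) - 2K_2e^(-t) + K_3e^(-2t)

Coefficient matrix A = [[-7, -16, 10], [0, -1, 0], [-5, -12, 8]].
det(A - λI) = 0 gives eigenvalues λ = 3, -1, -2.
For λ=3: eigenvector (-1,0,-1).
For λ=-1: eigenvector (-6,1,-2).
For λ=-2: eigenvector (2,0,1).
General solution: K_1e^(3t)(-1,0,-1) + K_2e^(-t)(-6,1,-2) + K_3e^(-2t)(2,0,1).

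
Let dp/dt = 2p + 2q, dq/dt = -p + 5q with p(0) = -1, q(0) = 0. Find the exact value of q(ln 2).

A = [[2,2],[-1,5]]; eigenvalues λ = 4, 3.
Eigenvectors: (1,1) for λ=4, (2,1) for λ=3.
From the initial condition, c_1 = 1, c_2 = -1.
q(ln 2) = (1)(2^4)(1) + (-1)(2^3)(1) = 8.

8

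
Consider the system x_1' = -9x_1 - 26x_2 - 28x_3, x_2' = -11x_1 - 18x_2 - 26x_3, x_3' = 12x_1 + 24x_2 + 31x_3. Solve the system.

Coefficient matrix A = [[-9, -26, -28], [-11, -18, -26], [12, 24, 31]].
det(A - λI) = 0 gives eigenvalues λ = -1, 4, 1.
For λ=-1: eigenvector (4,2,-3).
For λ=4: eigenvector (-2,1,0).
For λ=1: eigenvector (3,1,-2).
General solution: C_1e^(-t)(4,2,-3) + C_2e^(4t)(-2,1,0) + C_3e^(t)(3,1,-2).

x_1(t) = 4C_1e^(-t) - 2C_2e^(4t) + 3C_3e^(t), x_2(t) = 2C_1e^(-t) + C_2e^(4t) + C_3e^(t), x_3(t) = -3C_1e^(-t) - 2C_3e^(t)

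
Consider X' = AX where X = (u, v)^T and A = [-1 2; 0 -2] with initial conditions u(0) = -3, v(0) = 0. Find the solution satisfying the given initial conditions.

u(t) = -3e^(-t), v(t) = 0

Coefficient matrix A = [[-1, 2], [0, -2]].
Characteristic polynomial det(A - λI) = λ^2 + 3λ + 2 = 0.
Eigenvalues λ = -1, -2.
For λ=-1: (A-λI) row 1 is [0, 2], so an eigenvector is (1, 0).
For λ=-2: (A-λI) row 1 is [1, 2], so an eigenvector is (2, -1).
General solution: C_1e^(-t)(1,0) + C_2e^(-2t)(2,-1).
Applying u(0)=-3, v(0)=0 gives C_1=-3, C_2=0.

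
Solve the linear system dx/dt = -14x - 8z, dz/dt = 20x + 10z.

Coefficient matrix A = [[-14, -8], [20, 10]].
Characteristic polynomial det(A - λI) = λ^2 + 4λ + 20 = 0.
Eigenvalues λ = -2 ± 4i (complex conjugate pair).
For λ=-2+4i: an eigenvector is (-1,1) - i(1,-2) = (-1 - i, 1 + 2i).
A real fundamental pair from Re and Im of e^((-2+4i)t)v: X_1 = e^(-2t)(cos(4t)·(-1,1) + sin(4t)·(1,-2)), X_2 = e^(-2t)(sin(4t)·(-1,1) - cos(4t)·(1,-2)).
General solution: C_1X_1 + C_2X_2.

x(t) = C_1e^(-2t)sin(4t) - C_1e^(-2t)cos(4t) - C_2e^(-2t)sin(4t) - C_2e^(-2t)cos(4t), z(t) = -2C_1e^(-2t)sin(4t) + C_1e^(-2t)cos(4t) + C_2e^(-2t)sin(4t) + 2C_2e^(-2t)cos(4t)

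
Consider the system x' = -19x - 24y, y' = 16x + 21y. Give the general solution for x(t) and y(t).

Coefficient matrix A = [[-19, -24], [16, 21]].
Characteristic polynomial det(A - λI) = λ^2 - 2λ - 15 = 0.
Eigenvalues λ = -3, 5.
For λ=-3: (A-λI) row 1 is [-16, -24], so an eigenvector is (3, -2).
For λ=5: (A-λI) row 1 is [-24, -24], so an eigenvector is (1, -1).
General solution: C_1e^(-3t)(3,-2) + C_2e^(5t)(1,-1).

x(t) = 3C_1e^(-3t) + C_2e^(5t), y(t) = -2C_1e^(-3t) - C_2e^(5t)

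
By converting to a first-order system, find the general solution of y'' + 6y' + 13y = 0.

Let x_1 = y, x_2 = y'. Then x_1' = x_2 and x_2' = -13x_1 - 6x_2.
A = [[0,1],[-13,-6]]; det(A-λI) = λ^2 + 6λ + 13.
Eigenvalues λ = -3 ± 2i.

y(t) = K_1e^(-3t)cos(2t) + K_2e^(-3t)sin(2t)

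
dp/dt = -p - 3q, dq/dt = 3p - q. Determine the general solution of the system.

Coefficient matrix A = [[-1, -3], [3, -1]].
Characteristic polynomial det(A - λI) = λ^2 + 2λ + 10 = 0.
Eigenvalues λ = -1 ± 3i (complex conjugate pair).
For λ=-1+3i: an eigenvector is (0,1) - i(-1,0) = (0 + i, 1).
A real fundamental pair from Re and Im of e^((-1+3i)t)v: X_1 = e^(-t)(cos(3t)·(0,1) + sin(3t)·(-1,0)), X_2 = e^(-t)(sin(3t)·(0,1) - cos(3t)·(-1,0)).
General solution: K_1X_1 + K_2X_2.

p(t) = -K_1e^(-t)sin(3t) + K_2e^(-t)cos(3t), q(t) = K_1e^(-t)cos(3t) + K_2e^(-t)sin(3t)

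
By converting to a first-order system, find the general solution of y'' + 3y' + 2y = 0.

y(t) = C_1e^(-2t) + C_2e^(-t)

Let x_1 = y, x_2 = y'. Then x_1' = x_2 and x_2' = -2x_1 - 3x_2.
A = [[0,1],[-2,-3]]; det(A-λI) = λ^2 + 3λ + 2.
Eigenvalues λ = -2, -1 with eigenvectors (1,-2), (1,-1).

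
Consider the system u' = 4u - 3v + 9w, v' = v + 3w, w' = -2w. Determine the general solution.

u(t) = c_1e^(4t) + c_2e^(t) - 2c_3e^(-2t), v(t) = c_2e^(t) - c_3e^(-2t), w(t) = c_3e^(-2t)

Coefficient matrix A = [[4, -3, 9], [0, 1, 3], [0, 0, -2]].
det(A - λI) = 0 gives eigenvalues λ = 4, 1, -2.
For λ=4: eigenvector (1,0,0).
For λ=1: eigenvector (1,1,0).
For λ=-2: eigenvector (-2,-1,1).
General solution: c_1e^(4t)(1,0,0) + c_2e^(t)(1,1,0) + c_3e^(-2t)(-2,-1,1).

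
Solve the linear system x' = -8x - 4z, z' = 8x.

Coefficient matrix A = [[-8, -4], [8, 0]].
Characteristic polynomial det(A - λI) = λ^2 + 8λ + 32 = 0.
Eigenvalues λ = -4 ± 4i (complex conjugate pair).
For λ=-4+4i: an eigenvector is (1,-1) - i(0,1) = (1, -1 - i).
A real fundamental pair from Re and Im of e^((-4+4i)t)v: X_1 = e^(-4t)(cos(4t)·(1,-1) + sin(4t)·(0,1)), X_2 = e^(-4t)(sin(4t)·(1,-1) - cos(4t)·(0,1)).
General solution: C_1X_1 + C_2X_2.

x(t) = C_1e^(-4t)cos(4t) + C_2e^(-4t)sin(4t), z(t) = C_1e^(-4t)sin(4t) - C_1e^(-4t)cos(4t) - C_2e^(-4t)sin(4t) - C_2e^(-4t)cos(4t)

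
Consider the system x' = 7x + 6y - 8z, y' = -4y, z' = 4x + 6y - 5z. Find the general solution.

x(t) = -2c_1e^(3t) - 2c_2e^(-4t) + c_3e^(-t), y(t) = c_2e^(-4t), z(t) = -c_1e^(3t) - 2c_2e^(-4t) + c_3e^(-t)

Coefficient matrix A = [[7, 6, -8], [0, -4, 0], [4, 6, -5]].
det(A - λI) = 0 gives eigenvalues λ = 3, -4, -1.
For λ=3: eigenvector (-2,0,-1).
For λ=-4: eigenvector (-2,1,-2).
For λ=-1: eigenvector (1,0,1).
General solution: c_1e^(3t)(-2,0,-1) + c_2e^(-4t)(-2,1,-2) + c_3e^(-t)(1,0,1).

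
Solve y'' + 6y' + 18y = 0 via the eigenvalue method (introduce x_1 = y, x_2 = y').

y(t) = K_1e^(-3t)cos(3t) + K_2e^(-3t)sin(3t)

Let x_1 = y, x_2 = y'. Then x_1' = x_2 and x_2' = -18x_1 - 6x_2.
A = [[0,1],[-18,-6]]; det(A-λI) = λ^2 + 6λ + 18.
Eigenvalues λ = -3 ± 3i.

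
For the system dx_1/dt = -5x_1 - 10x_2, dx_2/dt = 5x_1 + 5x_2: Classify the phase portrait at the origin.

A = [[-5,-10],[5,5]]; det(A-λI) = λ^2 + 25.
λ = 0 ± 5i: zero real part.

center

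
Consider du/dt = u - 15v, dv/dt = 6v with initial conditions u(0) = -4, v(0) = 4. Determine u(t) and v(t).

u(t) = -12e^(6t) + 8e^(t), v(t) = 4e^(6t)

Coefficient matrix A = [[1, -15], [0, 6]].
Characteristic polynomial det(A - λI) = λ^2 - 7λ + 6 = 0.
Eigenvalues λ = 6, 1.
For λ=6: (A-λI) row 1 is [-5, -15], so an eigenvector is (3, -1).
For λ=1: (A-λI) row 1 is [0, -15], so an eigenvector is (-1, 0).
General solution: K_1e^(6t)(3,-1) + K_2e^(t)(-1,0).
Applying u(0)=-4, v(0)=4 gives K_1=-4, K_2=-8.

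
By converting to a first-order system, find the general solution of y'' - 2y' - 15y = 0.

y(t) = c_1e^(5t) + c_2e^(-3t)

Let x_1 = y, x_2 = y'. Then x_1' = x_2 and x_2' = 15x_1 + 2x_2.
A = [[0,1],[15,2]]; det(A-λI) = λ^2 - 2λ - 15.
Eigenvalues λ = 5, -3 with eigenvectors (1,5), (1,-3).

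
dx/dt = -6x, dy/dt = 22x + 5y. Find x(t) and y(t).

x(t) = c_1e^(-6t), y(t) = -2c_1e^(-6t) - c_2e^(5t)

Coefficient matrix A = [[-6, 0], [22, 5]].
Characteristic polynomial det(A - λI) = λ^2 + λ - 30 = 0.
Eigenvalues λ = -6, 5.
For λ=-6: (A-λI) row 2 is [22, 11], so an eigenvector is (1, -2).
For λ=5: (A-λI) row 1 is [-11, 0], so an eigenvector is (0, -1).
General solution: c_1e^(-6t)(1,-2) + c_2e^(5t)(0,-1).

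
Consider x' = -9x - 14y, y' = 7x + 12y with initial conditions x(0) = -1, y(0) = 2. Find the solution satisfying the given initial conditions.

x(t) = -3e^(5t) + 2e^(-2t), y(t) = 3e^(5t) - e^(-2t)

Coefficient matrix A = [[-9, -14], [7, 12]].
Characteristic polynomial det(A - λI) = λ^2 - 3λ - 10 = 0.
Eigenvalues λ = -2, 5.
For λ=-2: (A-λI) row 1 is [-7, -14], so an eigenvector is (-2, 1).
For λ=5: (A-λI) row 1 is [-14, -14], so an eigenvector is (1, -1).
General solution: K_1e^(-2t)(-2,1) + K_2e^(5t)(1,-1).
Applying x(0)=-1, y(0)=2 gives K_1=-1, K_2=-3.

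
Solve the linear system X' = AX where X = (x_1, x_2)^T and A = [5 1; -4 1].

Coefficient matrix A = [[5, 1], [-4, 1]].
Characteristic polynomial det(A - λI) = λ^2 - 6λ + 9 = 0.
Single eigenvalue λ = 3 with algebraic multiplicity 2.
Eigenvector v = (1,-2); generalized eigenvector w with (A-λI)w=v is (1,-1).
General solution: e^(3t)[c_1·v + c_2·(t·v + w)].

x_1(t) = c_1e^(3t) + c_2te^(3t) + c_2e^(3t), x_2(t) = -2c_1e^(3t) - 2c_2te^(3t) - c_2e^(3t)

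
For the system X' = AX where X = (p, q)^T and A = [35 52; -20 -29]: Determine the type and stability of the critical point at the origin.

A = [[35,52],[-20,-29]]; det(A-λI) = λ^2 - 6λ + 25.
λ = 3 ± 4i: positive real part.

unstable spiral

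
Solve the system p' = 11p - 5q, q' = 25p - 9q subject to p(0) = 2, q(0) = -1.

Coefficient matrix A = [[11, -5], [25, -9]].
Characteristic polynomial det(A - λI) = λ^2 - 2λ + 26 = 0.
Eigenvalues λ = 1 ± 5i (complex conjugate pair).
For λ=1+5i: an eigenvector is (0,1) - i(-1,-2) = (0 + i, 1 + 2i).
A real fundamental pair from Re and Im of e^((1+5i)t)v: X_1 = e^(t)(cos(5t)·(0,1) + sin(5t)·(-1,-2)), X_2 = e^(t)(sin(5t)·(0,1) - cos(5t)·(-1,-2)).
General solution: c_1X_1 + c_2X_2.
Applying p(0)=2, q(0)=-1 gives c_1=-5, c_2=2.

p(t) = 5e^(t)sin(5t) + 2e^(t)cos(5t), q(t) = 12e^(t)sin(5t) - e^(t)cos(5t)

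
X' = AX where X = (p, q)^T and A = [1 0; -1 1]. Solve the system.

p(t) = K_2e^(t), q(t) = -K_1e^(t) - K_2te^(t) - 3K_2e^(t)

Coefficient matrix A = [[1, 0], [-1, 1]].
Characteristic polynomial det(A - λI) = λ^2 - 2λ + 1 = 0.
Single eigenvalue λ = 1 with algebraic multiplicity 2.
Eigenvector v = (0,-1); generalized eigenvector w with (A-λI)w=v is (1,-3).
General solution: e^(t)[K_1·v + K_2·(t·v + w)].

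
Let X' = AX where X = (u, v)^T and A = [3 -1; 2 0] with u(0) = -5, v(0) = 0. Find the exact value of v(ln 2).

A = [[3,-1],[2,0]]; eigenvalues λ = 1, 2.
Eigenvectors: (1,2) for λ=1, (-1,-1) for λ=2.
From the initial condition, c_1 = 5, c_2 = 10.
v(ln 2) = (5)(2^1)(2) + (10)(2^2)(-1) = -20.

-20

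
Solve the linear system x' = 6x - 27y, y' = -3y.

Coefficient matrix A = [[6, -27], [0, -3]].
Characteristic polynomial det(A - λI) = λ^2 - 3λ - 18 = 0.
Eigenvalues λ = 6, -3.
For λ=6: (A-λI) row 1 is [0, -27], so an eigenvector is (-1, 0).
For λ=-3: (A-λI) row 1 is [9, -27], so an eigenvector is (3, 1).
General solution: K_1e^(6t)(-1,0) + K_2e^(-3t)(3,1).

x(t) = -K_1e^(6t) + 3K_2e^(-3t), y(t) = K_2e^(-3t)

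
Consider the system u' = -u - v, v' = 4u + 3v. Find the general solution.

u(t) = K_1e^(t) + K_2te^(t) - K_2e^(t), v(t) = -2K_1e^(t) - 2K_2te^(t) + K_2e^(t)

Coefficient matrix A = [[-1, -1], [4, 3]].
Characteristic polynomial det(A - λI) = λ^2 - 2λ + 1 = 0.
Single eigenvalue λ = 1 with algebraic multiplicity 2.
Eigenvector v = (1,-2); generalized eigenvector w with (A-λI)w=v is (-1,1).
General solution: e^(t)[K_1·v + K_2·(t·v + w)].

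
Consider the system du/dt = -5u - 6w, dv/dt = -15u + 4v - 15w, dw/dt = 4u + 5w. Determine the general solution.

u(t) = 3K_1e^(-t) - K_3e^(t), v(t) = 3K_1e^(-t) + K_2e^(4t), w(t) = -2K_1e^(-t) + K_3e^(t)

Coefficient matrix A = [[-5, 0, -6], [-15, 4, -15], [4, 0, 5]].
det(A - λI) = 0 gives eigenvalues λ = -1, 4, 1.
For λ=-1: eigenvector (3,3,-2).
For λ=4: eigenvector (0,1,0).
For λ=1: eigenvector (-1,0,1).
General solution: K_1e^(-t)(3,3,-2) + K_2e^(4t)(0,1,0) + K_3e^(t)(-1,0,1).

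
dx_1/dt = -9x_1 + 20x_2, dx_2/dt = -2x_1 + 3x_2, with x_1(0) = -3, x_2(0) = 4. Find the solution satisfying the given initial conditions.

Coefficient matrix A = [[-9, 20], [-2, 3]].
Characteristic polynomial det(A - λI) = λ^2 + 6λ + 13 = 0.
Eigenvalues λ = -3 ± 2i (complex conjugate pair).
For λ=-3+2i: an eigenvector is (3,1) - i(1,0) = (3 - i, 1).
A real fundamental pair from Re and Im of e^((-3+2i)t)v: X_1 = e^(-3t)(cos(2t)·(3,1) + sin(2t)·(1,0)), X_2 = e^(-3t)(sin(2t)·(3,1) - cos(2t)·(1,0)).
General solution: c_1X_1 + c_2X_2.
Applying x_1(0)=-3, x_2(0)=4 gives c_1=4, c_2=15.

x_1(t) = 49e^(-3t)sin(2t) - 3e^(-3t)cos(2t), x_2(t) = 15e^(-3t)sin(2t) + 4e^(-3t)cos(2t)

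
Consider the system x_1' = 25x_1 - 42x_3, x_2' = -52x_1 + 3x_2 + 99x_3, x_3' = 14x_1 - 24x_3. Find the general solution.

x_1(t) = -3c_1e^(-3t) + 2c_3e^(4t), x_2(t) = 7c_1e^(-3t) + c_2e^(3t) - 5c_3e^(4t), x_3(t) = -2c_1e^(-3t) + c_3e^(4t)

Coefficient matrix A = [[25, 0, -42], [-52, 3, 99], [14, 0, -24]].
det(A - λI) = 0 gives eigenvalues λ = -3, 3, 4.
For λ=-3: eigenvector (-3,7,-2).
For λ=3: eigenvector (0,1,0).
For λ=4: eigenvector (2,-5,1).
General solution: c_1e^(-3t)(-3,7,-2) + c_2e^(3t)(0,1,0) + c_3e^(4t)(2,-5,1).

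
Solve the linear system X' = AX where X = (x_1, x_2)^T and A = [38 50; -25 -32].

Coefficient matrix A = [[38, 50], [-25, -32]].
Characteristic polynomial det(A - λI) = λ^2 - 6λ + 34 = 0.
Eigenvalues λ = 3 ± 5i (complex conjugate pair).
For λ=3+5i: an eigenvector is (-1,1) - i(3,-2) = (-1 - 3i, 1 + 2i).
A real fundamental pair from Re and Im of e^((3+5i)t)v: X_1 = e^(3t)(cos(5t)·(-1,1) + sin(5t)·(3,-2)), X_2 = e^(3t)(sin(5t)·(-1,1) - cos(5t)·(3,-2)).
General solution: C_1X_1 + C_2X_2.

x_1(t) = 3C_1e^(3t)sin(5t) - C_1e^(3t)cos(5t) - C_2e^(3t)sin(5t) - 3C_2e^(3t)cos(5t), x_2(t) = -2C_1e^(3t)sin(5t) + C_1e^(3t)cos(5t) + C_2e^(3t)sin(5t) + 2C_2e^(3t)cos(5t)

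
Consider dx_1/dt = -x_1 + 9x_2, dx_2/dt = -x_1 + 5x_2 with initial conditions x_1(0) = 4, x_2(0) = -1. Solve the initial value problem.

x_1(t) = -21te^(2t) + 4e^(2t), x_2(t) = -7te^(2t) - e^(2t)

Coefficient matrix A = [[-1, 9], [-1, 5]].
Characteristic polynomial det(A - λI) = λ^2 - 4λ + 4 = 0.
Single eigenvalue λ = 2 with algebraic multiplicity 2.
Eigenvector v = (-3,-1); generalized eigenvector w with (A-λI)w=v is (1,0).
General solution: e^(2t)[c_1·v + c_2·(t·v + w)].
Applying x_1(0)=4, x_2(0)=-1 gives c_1=1, c_2=7.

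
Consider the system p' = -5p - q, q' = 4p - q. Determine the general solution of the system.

p(t) = -K_1e^(-3t) - K_2te^(-3t) + 2K_2e^(-3t), q(t) = 2K_1e^(-3t) + 2K_2te^(-3t) - 3K_2e^(-3t)

Coefficient matrix A = [[-5, -1], [4, -1]].
Characteristic polynomial det(A - λI) = λ^2 + 6λ + 9 = 0.
Single eigenvalue λ = -3 with algebraic multiplicity 2.
Eigenvector v = (-1,2); generalized eigenvector w with (A-λI)w=v is (2,-3).
General solution: e^(-3t)[K_1·v + K_2·(t·v + w)].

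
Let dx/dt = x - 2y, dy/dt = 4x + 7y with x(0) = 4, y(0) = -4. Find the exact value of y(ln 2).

A = [[1,-2],[4,7]]; eigenvalues λ = 3, 5.
Eigenvectors: (1,-1) for λ=3, (-1,2) for λ=5.
From the initial condition, c_1 = 4, c_2 = 0.
y(ln 2) = (4)(2^3)(-1) + (0)(2^5)(2) = -32.

-32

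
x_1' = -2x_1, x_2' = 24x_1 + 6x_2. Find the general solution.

x_1(t) = K_2e^(-2t), x_2(t) = K_1e^(6t) - 3K_2e^(-2t)

Coefficient matrix A = [[-2, 0], [24, 6]].
Characteristic polynomial det(A - λI) = λ^2 - 4λ - 12 = 0.
Eigenvalues λ = 6, -2.
For λ=6: (A-λI) row 1 is [-8, 0], so an eigenvector is (0, 1).
For λ=-2: (A-λI) row 2 is [24, 8], so an eigenvector is (1, -3).
General solution: K_1e^(6t)(0,1) + K_2e^(-2t)(1,-3).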